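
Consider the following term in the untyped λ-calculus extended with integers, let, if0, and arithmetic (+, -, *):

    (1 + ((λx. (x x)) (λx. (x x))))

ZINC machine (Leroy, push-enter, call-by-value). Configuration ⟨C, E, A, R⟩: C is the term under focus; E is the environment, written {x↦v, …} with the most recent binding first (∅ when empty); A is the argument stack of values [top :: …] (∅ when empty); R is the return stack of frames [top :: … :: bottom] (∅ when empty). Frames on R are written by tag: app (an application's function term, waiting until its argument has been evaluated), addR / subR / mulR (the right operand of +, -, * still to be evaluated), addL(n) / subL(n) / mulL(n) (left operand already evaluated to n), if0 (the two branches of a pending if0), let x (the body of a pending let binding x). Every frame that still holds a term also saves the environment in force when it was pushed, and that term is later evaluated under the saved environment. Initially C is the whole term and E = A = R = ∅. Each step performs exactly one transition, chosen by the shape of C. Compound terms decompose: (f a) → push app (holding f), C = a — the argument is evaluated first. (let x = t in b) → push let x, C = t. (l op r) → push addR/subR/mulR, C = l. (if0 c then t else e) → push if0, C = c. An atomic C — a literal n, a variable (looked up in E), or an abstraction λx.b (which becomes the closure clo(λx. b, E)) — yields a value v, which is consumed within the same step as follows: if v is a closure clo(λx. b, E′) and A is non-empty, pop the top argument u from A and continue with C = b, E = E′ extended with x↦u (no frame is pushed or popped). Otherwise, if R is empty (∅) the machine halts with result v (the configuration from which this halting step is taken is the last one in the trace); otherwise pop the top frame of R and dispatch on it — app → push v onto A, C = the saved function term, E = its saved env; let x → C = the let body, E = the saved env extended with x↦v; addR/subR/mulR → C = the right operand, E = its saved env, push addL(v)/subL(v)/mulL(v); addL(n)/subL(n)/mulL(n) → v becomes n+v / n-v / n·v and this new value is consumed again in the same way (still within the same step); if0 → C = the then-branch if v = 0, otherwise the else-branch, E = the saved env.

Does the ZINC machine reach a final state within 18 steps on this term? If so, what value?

Answer: DIVERGES (no final state within 18 steps)

Derivation:
t=0: [C=(1 + ((λx. (x x)) (λx. (x x)))) | E=∅ | A=∅ | R=∅]
t=1: [C=1 | E=∅ | A=∅ | R=[addR]]
t=2: [C=((λx. (x x)) (λx. (x x))) | E=∅ | A=∅ | R=[addL(1)]]
t=3: [C=(λx. (x x)) | E=∅ | A=∅ | R=[app :: addL(1)]]
t=4: [C=(λx. (x x)) | E=∅ | A=[clo(λx. (x x), ∅)] | R=[addL(1)]]
t=5: [C=(x x) | E={x↦clo(λx. (x x), ∅)} | A=∅ | R=[addL(1)]]
t=6: [C=x | E={x↦clo(λx. (x x), ∅)} | A=∅ | R=[app :: addL(1)]]
t=7: [C=x | E={x↦clo(λx. (x x), ∅)} | A=[clo(λx. (x x), ∅)] | R=[addL(1)]]
… configuration repeats with period 3 (steps 5–7 recur indefinitely) …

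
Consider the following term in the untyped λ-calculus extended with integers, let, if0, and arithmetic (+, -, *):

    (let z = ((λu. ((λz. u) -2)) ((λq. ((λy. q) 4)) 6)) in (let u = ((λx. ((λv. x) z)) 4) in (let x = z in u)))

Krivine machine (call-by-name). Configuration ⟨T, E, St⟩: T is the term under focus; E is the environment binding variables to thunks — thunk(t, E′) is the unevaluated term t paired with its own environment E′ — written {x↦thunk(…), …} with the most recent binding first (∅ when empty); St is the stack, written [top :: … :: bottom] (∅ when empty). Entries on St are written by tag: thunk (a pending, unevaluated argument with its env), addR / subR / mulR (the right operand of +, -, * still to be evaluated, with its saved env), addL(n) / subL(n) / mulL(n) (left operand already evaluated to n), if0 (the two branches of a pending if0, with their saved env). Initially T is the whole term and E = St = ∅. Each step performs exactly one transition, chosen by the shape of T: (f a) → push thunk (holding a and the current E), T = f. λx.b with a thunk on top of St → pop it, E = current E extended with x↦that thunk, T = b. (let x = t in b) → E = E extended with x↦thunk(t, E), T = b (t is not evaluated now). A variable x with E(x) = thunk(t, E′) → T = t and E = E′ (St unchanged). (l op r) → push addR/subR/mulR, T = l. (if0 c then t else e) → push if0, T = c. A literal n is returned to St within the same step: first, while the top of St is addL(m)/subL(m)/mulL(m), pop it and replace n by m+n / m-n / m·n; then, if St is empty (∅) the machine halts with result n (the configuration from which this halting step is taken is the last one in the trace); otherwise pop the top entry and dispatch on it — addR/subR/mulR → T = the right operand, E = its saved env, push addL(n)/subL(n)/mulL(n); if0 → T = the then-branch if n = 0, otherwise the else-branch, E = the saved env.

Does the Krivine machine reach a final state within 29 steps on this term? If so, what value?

[0] <T=(let z = ((λu. ((λz. u) -2)) ((λq. ((λy. q) 4)) 6)) in (let u = ((λx. ((λv. x) z)) 4) in (let x = z in u))), E=∅, St=∅>
[1] <T=(let u = ((λx. ((λv. x) z)) 4) in (let x = z in u)), E={z↦thunk(((λu. ((λz. u) -2)) ((λq. ((λy. q) 4)) 6)), ∅)}, St=∅>
[2] <T=(let x = z in u), E={u↦thunk(((λx. ((λv. x) z)) 4), {z↦thunk(((λu. ((λz. u) -2)) ((λq. ((λy. q) 4)) 6)), ∅)}), z↦thunk(((λu. ((λz. u) -2)) ((λq. ((λy. q) 4)) 6)), ∅)}, St=∅>
[3] <T=u, E={x↦thunk(z, {u↦thunk(((λx. ((λv. x) z)) 4), {z↦thunk(((λu. ((λz. u) -2)) ((λq. ((λy. q) 4)) 6)), ∅)}), z↦thunk(((λu. ((λz. u) -2)) ((λq. ((λy. q) 4)) 6)), ∅)}), u↦thunk(((λx. ((λv. x) z)) 4), {z↦thunk(((λu. ((λz. u) -2)) ((λq. ((λy. q) 4)) 6)), ∅)}), z↦thunk(((λu. ((λz. u) -2)) ((λq. ((λy. q) 4)) 6)), ∅)}, St=∅>
[4] <T=((λx. ((λv. x) z)) 4), E={z↦thunk(((λu. ((λz. u) -2)) ((λq. ((λy. q) 4)) 6)), ∅)}, St=∅>
[5] <T=(λx. ((λv. x) z)), E={z↦thunk(((λu. ((λz. u) -2)) ((λq. ((λy. q) 4)) 6)), ∅)}, St=[thunk]>
[6] <T=((λv. x) z), E={x↦thunk(4, {z↦thunk(((λu. ((λz. u) -2)) ((λq. ((λy. q) 4)) 6)), ∅)}), z↦thunk(((λu. ((λz. u) -2)) ((λq. ((λy. q) 4)) 6)), ∅)}, St=∅>
[7] <T=(λv. x), E={x↦thunk(4, {z↦thunk(((λu. ((λz. u) -2)) ((λq. ((λy. q) 4)) 6)), ∅)}), z↦thunk(((λu. ((λz. u) -2)) ((λq. ((λy. q) 4)) 6)), ∅)}, St=[thunk]>
[8] <T=x, E={v↦thunk(z, {x↦thunk(4, {z↦thunk(((λu. ((λz. u) -2)) ((λq. ((λy. q) 4)) 6)), ∅)}), z↦thunk(((λu. ((λz. u) -2)) ((λq. ((λy. q) 4)) 6)), ∅)}), x↦thunk(4, {z↦thunk(((λu. ((λz. u) -2)) ((λq. ((λy. q) 4)) 6)), ∅)}), z↦thunk(((λu. ((λz. u) -2)) ((λq. ((λy. q) 4)) 6)), ∅)}, St=∅>
[9] <T=4, E={z↦thunk(((λu. ((λz. u) -2)) ((λq. ((λy. q) 4)) 6)), ∅)}, St=∅>
→ final value 4

Answer: 4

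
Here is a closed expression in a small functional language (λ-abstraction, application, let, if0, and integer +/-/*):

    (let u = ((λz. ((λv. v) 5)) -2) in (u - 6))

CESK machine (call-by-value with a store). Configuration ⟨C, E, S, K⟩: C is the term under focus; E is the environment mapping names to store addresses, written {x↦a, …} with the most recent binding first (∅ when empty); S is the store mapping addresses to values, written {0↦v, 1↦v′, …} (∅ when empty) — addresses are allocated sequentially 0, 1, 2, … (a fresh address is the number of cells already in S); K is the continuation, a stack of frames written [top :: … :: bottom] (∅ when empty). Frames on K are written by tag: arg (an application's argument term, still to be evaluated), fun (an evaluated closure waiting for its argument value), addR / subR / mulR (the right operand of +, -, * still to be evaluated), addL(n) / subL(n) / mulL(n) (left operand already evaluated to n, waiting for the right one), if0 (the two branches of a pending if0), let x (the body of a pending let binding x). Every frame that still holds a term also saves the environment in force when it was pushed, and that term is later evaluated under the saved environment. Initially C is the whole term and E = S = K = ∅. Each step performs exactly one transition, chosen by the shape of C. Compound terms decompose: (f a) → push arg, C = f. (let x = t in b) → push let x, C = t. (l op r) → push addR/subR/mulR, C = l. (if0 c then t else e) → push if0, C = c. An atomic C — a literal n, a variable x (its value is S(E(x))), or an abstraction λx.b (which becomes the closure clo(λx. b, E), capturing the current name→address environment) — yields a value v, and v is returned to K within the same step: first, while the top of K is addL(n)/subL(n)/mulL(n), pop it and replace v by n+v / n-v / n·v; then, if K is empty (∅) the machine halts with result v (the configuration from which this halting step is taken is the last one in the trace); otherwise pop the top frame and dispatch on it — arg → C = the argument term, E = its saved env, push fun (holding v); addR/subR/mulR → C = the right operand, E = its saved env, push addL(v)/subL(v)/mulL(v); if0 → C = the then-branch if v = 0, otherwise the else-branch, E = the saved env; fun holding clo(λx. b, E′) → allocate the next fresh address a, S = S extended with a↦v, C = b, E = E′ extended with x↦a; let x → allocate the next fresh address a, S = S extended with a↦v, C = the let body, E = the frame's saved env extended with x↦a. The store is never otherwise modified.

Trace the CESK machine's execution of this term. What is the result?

Answer: -1

Machine steps:
step 0: [C=(let u = ((λz. ((λv. v) 5)) -2) in (u - 6)) | E=∅ | S=∅ | K=∅]
step 1: [C=((λz. ((λv. v) 5)) -2) | E=∅ | S=∅ | K=[let u]]
step 2: [C=(λz. ((λv. v) 5)) | E=∅ | S=∅ | K=[arg :: let u]]
step 3: [C=-2 | E=∅ | S=∅ | K=[fun :: let u]]
step 4: [C=((λv. v) 5) | E={z↦0} | S={0↦-2} | K=[let u]]
step 5: [C=(λv. v) | E={z↦0} | S={0↦-2} | K=[arg :: let u]]
step 6: [C=5 | E={z↦0} | S={0↦-2} | K=[fun :: let u]]
step 7: [C=v | E={v↦1, z↦0} | S={0↦-2, 1↦5} | K=[let u]]
step 8: [C=(u - 6) | E={u↦2} | S={0↦-2, 1↦5, 2↦5} | K=∅]
step 9: [C=u | E={u↦2} | S={0↦-2, 1↦5, 2↦5} | K=[subR]]
step 10: [C=6 | E={u↦2} | S={0↦-2, 1↦5, 2↦5} | K=[subL(5)]]
→ final value -1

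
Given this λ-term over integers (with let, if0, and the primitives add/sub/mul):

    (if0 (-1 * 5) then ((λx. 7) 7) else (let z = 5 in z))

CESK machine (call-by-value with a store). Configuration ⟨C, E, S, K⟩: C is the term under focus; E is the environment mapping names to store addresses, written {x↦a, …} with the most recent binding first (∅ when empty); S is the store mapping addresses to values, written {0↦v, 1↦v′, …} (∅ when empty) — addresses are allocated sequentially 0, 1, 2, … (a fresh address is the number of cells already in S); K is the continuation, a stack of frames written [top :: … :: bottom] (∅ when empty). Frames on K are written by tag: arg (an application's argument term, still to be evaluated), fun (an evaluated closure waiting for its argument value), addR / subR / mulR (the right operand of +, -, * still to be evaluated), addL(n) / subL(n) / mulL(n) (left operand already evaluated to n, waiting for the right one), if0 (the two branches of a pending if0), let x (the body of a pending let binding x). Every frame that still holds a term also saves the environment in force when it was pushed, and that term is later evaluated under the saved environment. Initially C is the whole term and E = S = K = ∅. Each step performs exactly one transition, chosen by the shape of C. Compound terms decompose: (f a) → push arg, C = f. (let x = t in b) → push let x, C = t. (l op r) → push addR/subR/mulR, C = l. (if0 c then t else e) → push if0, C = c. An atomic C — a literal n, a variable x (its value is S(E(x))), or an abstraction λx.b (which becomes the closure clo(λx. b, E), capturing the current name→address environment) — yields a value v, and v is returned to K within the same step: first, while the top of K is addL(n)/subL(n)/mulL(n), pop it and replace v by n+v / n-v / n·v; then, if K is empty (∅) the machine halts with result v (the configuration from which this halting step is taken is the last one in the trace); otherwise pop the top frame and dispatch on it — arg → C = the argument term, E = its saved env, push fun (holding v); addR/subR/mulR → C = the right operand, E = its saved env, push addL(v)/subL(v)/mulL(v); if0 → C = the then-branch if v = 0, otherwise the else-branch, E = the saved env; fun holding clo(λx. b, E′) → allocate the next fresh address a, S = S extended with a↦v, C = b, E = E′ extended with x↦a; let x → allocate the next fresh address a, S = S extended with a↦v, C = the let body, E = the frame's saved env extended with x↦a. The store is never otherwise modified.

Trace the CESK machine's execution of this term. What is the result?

Answer: 5

Machine steps:
step 0: ⟨C=(if0 (-1 * 5) then ((λx. 7) 7) else (let z = 5 in z)); E=∅; S=∅; K=∅⟩
step 1: ⟨C=(-1 * 5); E=∅; S=∅; K=[if0]⟩
step 2: ⟨C=-1; E=∅; S=∅; K=[mulR :: if0]⟩
step 3: ⟨C=5; E=∅; S=∅; K=[mulL(-1) :: if0]⟩
step 4: ⟨C=(let z = 5 in z); E=∅; S=∅; K=∅⟩
step 5: ⟨C=5; E=∅; S=∅; K=[let z]⟩
step 6: ⟨C=z; E={z↦0}; S={0↦5}; K=∅⟩
→ final value 5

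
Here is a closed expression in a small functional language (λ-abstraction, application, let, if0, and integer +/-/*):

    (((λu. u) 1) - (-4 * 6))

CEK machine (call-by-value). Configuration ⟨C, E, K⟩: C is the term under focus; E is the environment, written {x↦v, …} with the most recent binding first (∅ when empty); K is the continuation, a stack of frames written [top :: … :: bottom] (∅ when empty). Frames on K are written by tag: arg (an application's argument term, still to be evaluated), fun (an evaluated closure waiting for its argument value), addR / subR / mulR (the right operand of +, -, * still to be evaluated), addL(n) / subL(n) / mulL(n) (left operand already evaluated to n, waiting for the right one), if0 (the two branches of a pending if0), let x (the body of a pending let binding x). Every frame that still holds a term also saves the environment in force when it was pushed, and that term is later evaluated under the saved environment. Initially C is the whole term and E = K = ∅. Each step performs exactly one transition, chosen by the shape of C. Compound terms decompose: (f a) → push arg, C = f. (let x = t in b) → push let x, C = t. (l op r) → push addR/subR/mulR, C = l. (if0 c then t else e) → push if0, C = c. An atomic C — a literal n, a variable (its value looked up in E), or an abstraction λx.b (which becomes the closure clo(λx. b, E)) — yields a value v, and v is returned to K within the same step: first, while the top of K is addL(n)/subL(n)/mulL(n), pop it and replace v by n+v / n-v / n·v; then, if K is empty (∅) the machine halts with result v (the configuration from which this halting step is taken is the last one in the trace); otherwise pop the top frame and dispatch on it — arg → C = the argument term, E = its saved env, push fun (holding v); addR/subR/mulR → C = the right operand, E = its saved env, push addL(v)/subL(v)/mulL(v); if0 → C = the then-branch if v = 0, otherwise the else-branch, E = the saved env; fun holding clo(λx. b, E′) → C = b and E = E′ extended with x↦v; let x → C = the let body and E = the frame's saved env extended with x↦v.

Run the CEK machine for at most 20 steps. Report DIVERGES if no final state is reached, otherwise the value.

t=0: <C=(((λu. u) 1) - (-4 * 6)), E=∅, K=∅>
t=1: <C=((λu. u) 1), E=∅, K=[subR]>
t=2: <C=(λu. u), E=∅, K=[arg :: subR]>
t=3: <C=1, E=∅, K=[fun :: subR]>
t=4: <C=u, E={u↦1}, K=[subR]>
t=5: <C=(-4 * 6), E=∅, K=[subL(1)]>
t=6: <C=-4, E=∅, K=[mulR :: subL(1)]>
t=7: <C=6, E=∅, K=[mulL(-4) :: subL(1)]>
→ final value 25

Answer: 25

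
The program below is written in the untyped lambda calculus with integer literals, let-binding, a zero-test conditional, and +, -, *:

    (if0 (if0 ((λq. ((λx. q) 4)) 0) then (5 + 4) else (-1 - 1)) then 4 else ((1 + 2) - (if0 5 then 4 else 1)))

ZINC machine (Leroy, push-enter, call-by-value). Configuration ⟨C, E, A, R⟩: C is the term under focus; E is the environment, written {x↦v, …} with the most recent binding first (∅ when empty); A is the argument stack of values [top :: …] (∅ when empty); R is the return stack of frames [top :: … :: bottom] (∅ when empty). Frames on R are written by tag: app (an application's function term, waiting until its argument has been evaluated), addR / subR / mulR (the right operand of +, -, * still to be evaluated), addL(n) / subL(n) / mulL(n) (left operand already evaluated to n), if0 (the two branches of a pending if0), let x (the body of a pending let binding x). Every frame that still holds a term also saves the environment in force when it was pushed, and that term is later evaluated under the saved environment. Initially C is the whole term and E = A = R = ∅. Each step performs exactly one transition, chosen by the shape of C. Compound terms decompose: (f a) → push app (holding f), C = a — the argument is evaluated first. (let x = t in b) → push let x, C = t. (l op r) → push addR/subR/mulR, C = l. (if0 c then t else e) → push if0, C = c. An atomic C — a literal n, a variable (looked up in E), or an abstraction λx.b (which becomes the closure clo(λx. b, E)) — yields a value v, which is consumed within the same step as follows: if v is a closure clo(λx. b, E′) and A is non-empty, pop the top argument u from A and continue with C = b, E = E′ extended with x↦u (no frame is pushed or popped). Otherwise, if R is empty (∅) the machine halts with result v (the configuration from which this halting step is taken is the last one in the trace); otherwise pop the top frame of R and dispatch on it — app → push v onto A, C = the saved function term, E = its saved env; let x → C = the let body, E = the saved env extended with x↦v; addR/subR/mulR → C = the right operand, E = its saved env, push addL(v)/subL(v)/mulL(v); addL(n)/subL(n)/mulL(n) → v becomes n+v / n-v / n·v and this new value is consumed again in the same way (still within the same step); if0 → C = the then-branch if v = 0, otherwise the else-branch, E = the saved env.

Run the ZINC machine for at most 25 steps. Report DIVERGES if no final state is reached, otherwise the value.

Answer: 2

Machine steps:
0. ⟨C=(if0 (if0 ((λq. ((λx. q) 4)) 0) then (5 + 4) else (-1 - 1)) then 4 else ((1 + 2) - (if0 5 then 4 else 1))); E=∅; A=∅; R=∅⟩
1. ⟨C=(if0 ((λq. ((λx. q) 4)) 0) then (5 + 4) else (-1 - 1)); E=∅; A=∅; R=[if0]⟩
2. ⟨C=((λq. ((λx. q) 4)) 0); E=∅; A=∅; R=[if0 :: if0]⟩
3. ⟨C=0; E=∅; A=∅; R=[app :: if0 :: if0]⟩
4. ⟨C=(λq. ((λx. q) 4)); E=∅; A=[0]; R=[if0 :: if0]⟩
5. ⟨C=((λx. q) 4); E={q↦0}; A=∅; R=[if0 :: if0]⟩
6. ⟨C=4; E={q↦0}; A=∅; R=[app :: if0 :: if0]⟩
7. ⟨C=(λx. q); E={q↦0}; A=[4]; R=[if0 :: if0]⟩
8. ⟨C=q; E={x↦4, q↦0}; A=∅; R=[if0 :: if0]⟩
9. ⟨C=(5 + 4); E=∅; A=∅; R=[if0]⟩
10. ⟨C=5; E=∅; A=∅; R=[addR :: if0]⟩
11. ⟨C=4; E=∅; A=∅; R=[addL(5) :: if0]⟩
12. ⟨C=((1 + 2) - (if0 5 then 4 else 1)); E=∅; A=∅; R=∅⟩
13. ⟨C=(1 + 2); E=∅; A=∅; R=[subR]⟩
14. ⟨C=1; E=∅; A=∅; R=[addR :: subR]⟩
15. ⟨C=2; E=∅; A=∅; R=[addL(1) :: subR]⟩
16. ⟨C=(if0 5 then 4 else 1); E=∅; A=∅; R=[subL(3)]⟩
17. ⟨C=5; E=∅; A=∅; R=[if0 :: subL(3)]⟩
18. ⟨C=1; E=∅; A=∅; R=[subL(3)]⟩
→ final value 2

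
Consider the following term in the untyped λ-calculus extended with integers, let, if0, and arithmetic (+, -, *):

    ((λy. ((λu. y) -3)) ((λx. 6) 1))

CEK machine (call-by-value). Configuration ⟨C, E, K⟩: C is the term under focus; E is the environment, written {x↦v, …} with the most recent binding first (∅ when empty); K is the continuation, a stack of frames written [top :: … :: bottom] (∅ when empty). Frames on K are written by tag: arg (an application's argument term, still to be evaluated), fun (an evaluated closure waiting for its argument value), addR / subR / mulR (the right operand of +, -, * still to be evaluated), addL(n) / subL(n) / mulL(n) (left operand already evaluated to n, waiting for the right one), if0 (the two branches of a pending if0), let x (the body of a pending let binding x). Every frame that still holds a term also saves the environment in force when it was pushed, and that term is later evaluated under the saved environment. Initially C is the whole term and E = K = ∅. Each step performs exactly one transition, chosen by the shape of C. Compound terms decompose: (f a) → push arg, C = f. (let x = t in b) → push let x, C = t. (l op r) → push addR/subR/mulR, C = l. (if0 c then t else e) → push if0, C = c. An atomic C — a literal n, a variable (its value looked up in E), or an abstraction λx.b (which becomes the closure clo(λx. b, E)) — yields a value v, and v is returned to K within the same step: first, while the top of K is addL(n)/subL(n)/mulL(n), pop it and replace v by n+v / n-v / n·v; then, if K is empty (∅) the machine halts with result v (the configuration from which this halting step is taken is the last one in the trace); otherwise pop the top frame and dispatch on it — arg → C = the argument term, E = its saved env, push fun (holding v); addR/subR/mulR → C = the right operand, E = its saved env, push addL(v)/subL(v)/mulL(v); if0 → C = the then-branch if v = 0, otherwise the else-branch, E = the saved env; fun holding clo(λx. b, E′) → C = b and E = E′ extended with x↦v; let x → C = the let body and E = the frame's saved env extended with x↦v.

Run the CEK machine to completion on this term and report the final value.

Answer: 6

Derivation:
t=0: <C=((λy. ((λu. y) -3)) ((λx. 6) 1)), E=∅, K=∅>
t=1: <C=(λy. ((λu. y) -3)), E=∅, K=[arg]>
t=2: <C=((λx. 6) 1), E=∅, K=[fun]>
t=3: <C=(λx. 6), E=∅, K=[arg :: fun]>
t=4: <C=1, E=∅, K=[fun :: fun]>
t=5: <C=6, E={x↦1}, K=[fun]>
t=6: <C=((λu. y) -3), E={y↦6}, K=∅>
t=7: <C=(λu. y), E={y↦6}, K=[arg]>
t=8: <C=-3, E={y↦6}, K=[fun]>
t=9: <C=y, E={u↦-3, y↦6}, K=∅>
→ final value 6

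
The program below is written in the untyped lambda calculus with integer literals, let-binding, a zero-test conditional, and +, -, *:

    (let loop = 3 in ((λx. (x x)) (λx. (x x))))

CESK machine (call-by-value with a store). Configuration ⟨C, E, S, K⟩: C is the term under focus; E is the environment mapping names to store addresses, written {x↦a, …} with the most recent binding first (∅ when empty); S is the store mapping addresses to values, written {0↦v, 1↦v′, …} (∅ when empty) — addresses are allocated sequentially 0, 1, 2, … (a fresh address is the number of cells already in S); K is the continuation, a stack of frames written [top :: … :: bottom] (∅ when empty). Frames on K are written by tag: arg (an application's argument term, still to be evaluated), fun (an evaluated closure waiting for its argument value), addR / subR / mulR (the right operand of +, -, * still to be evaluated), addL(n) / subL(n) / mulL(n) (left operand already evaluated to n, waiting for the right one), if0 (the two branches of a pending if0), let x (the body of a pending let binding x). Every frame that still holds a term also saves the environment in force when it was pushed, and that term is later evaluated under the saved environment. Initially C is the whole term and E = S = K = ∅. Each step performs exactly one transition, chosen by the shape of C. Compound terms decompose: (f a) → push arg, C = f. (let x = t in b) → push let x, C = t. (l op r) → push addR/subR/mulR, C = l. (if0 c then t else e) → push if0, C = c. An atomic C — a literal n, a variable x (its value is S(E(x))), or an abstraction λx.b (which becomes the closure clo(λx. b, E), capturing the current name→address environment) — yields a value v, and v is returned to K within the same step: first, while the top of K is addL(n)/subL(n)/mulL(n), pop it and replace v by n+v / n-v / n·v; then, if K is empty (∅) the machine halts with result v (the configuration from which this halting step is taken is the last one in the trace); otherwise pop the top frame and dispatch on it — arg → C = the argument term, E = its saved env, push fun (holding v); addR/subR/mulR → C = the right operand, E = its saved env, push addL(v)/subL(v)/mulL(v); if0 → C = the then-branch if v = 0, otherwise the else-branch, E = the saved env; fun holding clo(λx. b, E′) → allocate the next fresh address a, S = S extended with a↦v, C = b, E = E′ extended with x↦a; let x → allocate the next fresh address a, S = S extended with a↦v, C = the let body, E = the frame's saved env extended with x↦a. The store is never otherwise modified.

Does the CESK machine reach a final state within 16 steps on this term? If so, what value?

t=0: <C=(let loop = 3 in ((λx. (x x)) (λx. (x x)))), E=∅, S=∅, K=∅>
t=1: <C=3, E=∅, S=∅, K=[let loop]>
t=2: <C=((λx. (x x)) (λx. (x x))), E={loop↦0}, S={0↦3}, K=∅>
t=3: <C=(λx. (x x)), E={loop↦0}, S={0↦3}, K=[arg]>
t=4: <C=(λx. (x x)), E={loop↦0}, S={0↦3}, K=[fun]>
t=5: <C=(x x), E={x↦1, loop↦0}, S={0↦3, 1↦clo(λx. (x x), {loop↦0})}, K=∅>
t=6: <C=x, E={x↦1, loop↦0}, S={0↦3, 1↦clo(λx. (x x), {loop↦0})}, K=[arg]>
t=7: <C=x, E={x↦1, loop↦0}, S={0↦3, 1↦clo(λx. (x x), {loop↦0})}, K=[fun]>
t=8: <C=(x x), E={x↦2, loop↦0}, S={0↦3, 1↦clo(λx. (x x), {loop↦0}), 2↦clo(λx. (x x), {loop↦0})}, K=∅>
t=9: <C=x, E={x↦2, loop↦0}, S={0↦3, 1↦clo(λx. (x x), {loop↦0}), 2↦clo(λx. (x x), {loop↦0})}, K=[arg]>
t=10: <C=x, E={x↦2, loop↦0}, S={0↦3, 1↦clo(λx. (x x), {loop↦0}), 2↦clo(λx. (x x), {loop↦0})}, K=[fun]>
t=11: <C=(x x), E={x↦3, loop↦0}, S={0↦3, 1↦clo(λx. (x x), {loop↦0}), 2↦clo(λx. (x x), {loop↦0}), 3↦clo(λx. (x x), {loop↦0})}, K=∅>
t=12: <C=x, E={x↦3, loop↦0}, S={0↦3, 1↦clo(λx. (x x), {loop↦0}), 2↦clo(λx. (x x), {loop↦0}), 3↦clo(λx. (x x), {loop↦0})}, K=[arg]>
t=13: <C=x, E={x↦3, loop↦0}, S={0↦3, 1↦clo(λx. (x x), {loop↦0}), 2↦clo(λx. (x x), {loop↦0}), 3↦clo(λx. (x x), {loop↦0})}, K=[fun]>
t=14: <C=(x x), E={x↦4, loop↦0}, S={0↦3, 1↦clo(λx. (x x), {loop↦0}), 2↦clo(λx. (x x), {loop↦0}), 3↦clo(λx. (x x), {loop↦0}), 4↦clo(λx. (x x), {loop↦0})}, K=∅>
t=15: <C=x, E={x↦4, loop↦0}, S={0↦3, 1↦clo(λx. (x x), {loop↦0}), 2↦clo(λx. (x x), {loop↦0}), 3↦clo(λx. (x x), {loop↦0}), 4↦clo(λx. (x x), {loop↦0})}, K=[arg]>
t=16: <C=x, E={x↦4, loop↦0}, S={0↦3, 1↦clo(λx. (x x), {loop↦0}), 2↦clo(λx. (x x), {loop↦0}), 3↦clo(λx. (x x), {loop↦0}), 4↦clo(λx. (x x), {loop↦0})}, K=[fun]>
→ 16 transitions taken and the configuration is still not final: no result within 16 steps

Answer: DIVERGES (no final state within 16 steps)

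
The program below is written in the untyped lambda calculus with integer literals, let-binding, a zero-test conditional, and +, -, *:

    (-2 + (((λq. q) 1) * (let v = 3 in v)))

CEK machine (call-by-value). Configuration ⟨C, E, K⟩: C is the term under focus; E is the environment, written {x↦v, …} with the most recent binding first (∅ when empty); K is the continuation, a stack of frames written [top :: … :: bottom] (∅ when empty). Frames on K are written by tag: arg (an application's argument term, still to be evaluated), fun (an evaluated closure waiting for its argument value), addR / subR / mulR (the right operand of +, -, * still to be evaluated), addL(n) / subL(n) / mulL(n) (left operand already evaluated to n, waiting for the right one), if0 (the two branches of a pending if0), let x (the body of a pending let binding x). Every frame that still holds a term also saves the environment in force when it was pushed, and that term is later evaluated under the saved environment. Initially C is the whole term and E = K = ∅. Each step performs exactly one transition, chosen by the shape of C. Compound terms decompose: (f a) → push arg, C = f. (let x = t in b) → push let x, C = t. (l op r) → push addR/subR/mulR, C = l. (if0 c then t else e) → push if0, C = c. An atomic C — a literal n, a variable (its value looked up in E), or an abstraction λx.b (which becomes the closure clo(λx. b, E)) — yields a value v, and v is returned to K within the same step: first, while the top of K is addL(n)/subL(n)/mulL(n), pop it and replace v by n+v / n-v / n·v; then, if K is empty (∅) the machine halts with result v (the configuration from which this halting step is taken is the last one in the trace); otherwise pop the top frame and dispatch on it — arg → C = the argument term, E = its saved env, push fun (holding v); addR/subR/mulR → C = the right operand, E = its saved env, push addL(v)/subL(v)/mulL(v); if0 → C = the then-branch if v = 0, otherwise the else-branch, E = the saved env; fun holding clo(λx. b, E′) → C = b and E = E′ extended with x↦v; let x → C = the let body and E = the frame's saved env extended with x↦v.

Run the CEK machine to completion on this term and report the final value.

Answer: 1

Execution trace:
t=0: [C=(-2 + (((λq. q) 1) * (let v = 3 in v))) | E=∅ | K=∅]
t=1: [C=-2 | E=∅ | K=[addR]]
t=2: [C=(((λq. q) 1) * (let v = 3 in v)) | E=∅ | K=[addL(-2)]]
t=3: [C=((λq. q) 1) | E=∅ | K=[mulR :: addL(-2)]]
t=4: [C=(λq. q) | E=∅ | K=[arg :: mulR :: addL(-2)]]
t=5: [C=1 | E=∅ | K=[fun :: mulR :: addL(-2)]]
t=6: [C=q | E={q↦1} | K=[mulR :: addL(-2)]]
t=7: [C=(let v = 3 in v) | E=∅ | K=[mulL(1) :: addL(-2)]]
t=8: [C=3 | E=∅ | K=[let v :: mulL(1) :: addL(-2)]]
t=9: [C=v | E={v↦3} | K=[mulL(1) :: addL(-2)]]
→ final value 1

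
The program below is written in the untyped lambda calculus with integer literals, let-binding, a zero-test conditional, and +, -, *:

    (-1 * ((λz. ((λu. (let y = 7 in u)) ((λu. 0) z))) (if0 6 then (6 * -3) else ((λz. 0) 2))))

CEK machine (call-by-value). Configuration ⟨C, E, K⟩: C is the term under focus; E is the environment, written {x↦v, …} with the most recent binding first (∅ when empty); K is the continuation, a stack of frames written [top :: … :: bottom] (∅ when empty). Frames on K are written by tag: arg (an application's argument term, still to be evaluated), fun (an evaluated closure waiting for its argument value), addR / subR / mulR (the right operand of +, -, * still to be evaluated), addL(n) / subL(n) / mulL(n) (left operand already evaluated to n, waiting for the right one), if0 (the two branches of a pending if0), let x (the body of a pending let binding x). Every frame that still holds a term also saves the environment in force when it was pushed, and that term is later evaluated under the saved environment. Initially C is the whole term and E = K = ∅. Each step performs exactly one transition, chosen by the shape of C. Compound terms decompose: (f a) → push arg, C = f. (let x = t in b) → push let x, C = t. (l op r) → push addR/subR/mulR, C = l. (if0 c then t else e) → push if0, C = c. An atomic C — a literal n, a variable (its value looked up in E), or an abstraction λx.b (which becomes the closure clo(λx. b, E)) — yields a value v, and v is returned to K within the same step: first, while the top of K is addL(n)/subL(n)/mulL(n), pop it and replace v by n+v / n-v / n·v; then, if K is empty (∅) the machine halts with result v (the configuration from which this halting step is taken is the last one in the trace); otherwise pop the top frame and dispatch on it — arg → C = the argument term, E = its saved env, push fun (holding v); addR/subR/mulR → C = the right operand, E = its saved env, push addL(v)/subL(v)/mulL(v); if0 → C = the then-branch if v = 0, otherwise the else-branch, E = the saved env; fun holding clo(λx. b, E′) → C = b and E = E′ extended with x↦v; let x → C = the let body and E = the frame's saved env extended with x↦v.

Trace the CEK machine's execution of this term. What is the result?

Answer: 0

Machine steps:
[0] [C=(-1 * ((λz. ((λu. (let y = 7 in u)) ((λu. 0) z))) (if0 6 then (6 * -3) else ((λz. 0) 2)))) | E=∅ | K=∅]
[1] [C=-1 | E=∅ | K=[mulR]]
[2] [C=((λz. ((λu. (let y = 7 in u)) ((λu. 0) z))) (if0 6 then (6 * -3) else ((λz. 0) 2))) | E=∅ | K=[mulL(-1)]]
[3] [C=(λz. ((λu. (let y = 7 in u)) ((λu. 0) z))) | E=∅ | K=[arg :: mulL(-1)]]
[4] [C=(if0 6 then (6 * -3) else ((λz. 0) 2)) | E=∅ | K=[fun :: mulL(-1)]]
[5] [C=6 | E=∅ | K=[if0 :: fun :: mulL(-1)]]
[6] [C=((λz. 0) 2) | E=∅ | K=[fun :: mulL(-1)]]
[7] [C=(λz. 0) | E=∅ | K=[arg :: fun :: mulL(-1)]]
[8] [C=2 | E=∅ | K=[fun :: fun :: mulL(-1)]]
[9] [C=0 | E={z↦2} | K=[fun :: mulL(-1)]]
[10] [C=((λu. (let y = 7 in u)) ((λu. 0) z)) | E={z↦0} | K=[mulL(-1)]]
[11] [C=(λu. (let y = 7 in u)) | E={z↦0} | K=[arg :: mulL(-1)]]
[12] [C=((λu. 0) z) | E={z↦0} | K=[fun :: mulL(-1)]]
[13] [C=(λu. 0) | E={z↦0} | K=[arg :: fun :: mulL(-1)]]
[14] [C=z | E={z↦0} | K=[fun :: fun :: mulL(-1)]]
[15] [C=0 | E={u↦0, z↦0} | K=[fun :: mulL(-1)]]
[16] [C=(let y = 7 in u) | E={u↦0, z↦0} | K=[mulL(-1)]]
[17] [C=7 | E={u↦0, z↦0} | K=[let y :: mulL(-1)]]
[18] [C=u | E={y↦7, u↦0, z↦0} | K=[mulL(-1)]]
→ final value 0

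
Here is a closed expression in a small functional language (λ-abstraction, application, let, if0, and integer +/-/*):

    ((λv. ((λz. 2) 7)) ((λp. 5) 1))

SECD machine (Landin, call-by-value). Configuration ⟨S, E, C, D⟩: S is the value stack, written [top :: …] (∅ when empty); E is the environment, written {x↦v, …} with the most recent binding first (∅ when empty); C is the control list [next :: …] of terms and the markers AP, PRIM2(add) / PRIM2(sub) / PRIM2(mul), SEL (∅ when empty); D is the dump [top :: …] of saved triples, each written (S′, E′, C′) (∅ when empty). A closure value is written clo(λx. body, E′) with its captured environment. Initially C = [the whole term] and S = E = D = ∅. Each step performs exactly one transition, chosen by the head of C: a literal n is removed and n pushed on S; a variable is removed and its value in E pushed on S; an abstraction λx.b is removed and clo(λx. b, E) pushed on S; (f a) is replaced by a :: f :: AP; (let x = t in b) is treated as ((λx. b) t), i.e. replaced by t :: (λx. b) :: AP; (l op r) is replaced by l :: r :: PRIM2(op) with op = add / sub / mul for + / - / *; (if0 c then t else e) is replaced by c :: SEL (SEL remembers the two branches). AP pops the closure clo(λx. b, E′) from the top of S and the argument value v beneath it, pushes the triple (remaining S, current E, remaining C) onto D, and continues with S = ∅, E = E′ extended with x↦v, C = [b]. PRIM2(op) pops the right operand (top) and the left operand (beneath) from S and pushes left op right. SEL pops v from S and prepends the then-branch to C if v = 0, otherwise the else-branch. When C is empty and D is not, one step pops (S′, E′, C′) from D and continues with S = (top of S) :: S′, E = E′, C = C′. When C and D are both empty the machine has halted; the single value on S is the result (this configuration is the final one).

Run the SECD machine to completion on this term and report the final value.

Answer: 2

Execution trace:
t=0: ⟨S=∅; E=∅; C=[((λv. ((λz. 2) 7)) ((λp. 5) 1))]; D=∅⟩
t=1: ⟨S=∅; E=∅; C=[((λp. 5) 1) :: (λv. ((λz. 2) 7)) :: AP]; D=∅⟩
t=2: ⟨S=∅; E=∅; C=[1 :: (λp. 5) :: AP :: (λv. ((λz. 2) 7)) :: AP]; D=∅⟩
t=3: ⟨S=[1]; E=∅; C=[(λp. 5) :: AP :: (λv. ((λz. 2) 7)) :: AP]; D=∅⟩
t=4: ⟨S=[clo(λp. 5, ∅) :: 1]; E=∅; C=[AP :: (λv. ((λz. 2) 7)) :: AP]; D=∅⟩
t=5: ⟨S=∅; E={p↦1}; C=[5]; D=[(∅, ∅, [(λv. ((λz. 2) 7)) :: AP])]⟩
t=6: ⟨S=[5]; E={p↦1}; C=∅; D=[(∅, ∅, [(λv. ((λz. 2) 7)) :: AP])]⟩
t=7: ⟨S=[5]; E=∅; C=[(λv. ((λz. 2) 7)) :: AP]; D=∅⟩
t=8: ⟨S=[clo(λv. ((λz. 2) 7), ∅) :: 5]; E=∅; C=[AP]; D=∅⟩
t=9: ⟨S=∅; E={v↦5}; C=[((λz. 2) 7)]; D=[(∅, ∅, ∅)]⟩
t=10: ⟨S=∅; E={v↦5}; C=[7 :: (λz. 2) :: AP]; D=[(∅, ∅, ∅)]⟩
t=11: ⟨S=[7]; E={v↦5}; C=[(λz. 2) :: AP]; D=[(∅, ∅, ∅)]⟩
t=12: ⟨S=[clo(λz. 2, {v↦5}) :: 7]; E={v↦5}; C=[AP]; D=[(∅, ∅, ∅)]⟩
t=13: ⟨S=∅; E={z↦7, v↦5}; C=[2]; D=[(∅, {v↦5}, ∅) :: (∅, ∅, ∅)]⟩
t=14: ⟨S=[2]; E={z↦7, v↦5}; C=∅; D=[(∅, {v↦5}, ∅) :: (∅, ∅, ∅)]⟩
t=15: ⟨S=[2]; E={v↦5}; C=∅; D=[(∅, ∅, ∅)]⟩
t=16: ⟨S=[2]; E=∅; C=∅; D=∅⟩
→ final value 2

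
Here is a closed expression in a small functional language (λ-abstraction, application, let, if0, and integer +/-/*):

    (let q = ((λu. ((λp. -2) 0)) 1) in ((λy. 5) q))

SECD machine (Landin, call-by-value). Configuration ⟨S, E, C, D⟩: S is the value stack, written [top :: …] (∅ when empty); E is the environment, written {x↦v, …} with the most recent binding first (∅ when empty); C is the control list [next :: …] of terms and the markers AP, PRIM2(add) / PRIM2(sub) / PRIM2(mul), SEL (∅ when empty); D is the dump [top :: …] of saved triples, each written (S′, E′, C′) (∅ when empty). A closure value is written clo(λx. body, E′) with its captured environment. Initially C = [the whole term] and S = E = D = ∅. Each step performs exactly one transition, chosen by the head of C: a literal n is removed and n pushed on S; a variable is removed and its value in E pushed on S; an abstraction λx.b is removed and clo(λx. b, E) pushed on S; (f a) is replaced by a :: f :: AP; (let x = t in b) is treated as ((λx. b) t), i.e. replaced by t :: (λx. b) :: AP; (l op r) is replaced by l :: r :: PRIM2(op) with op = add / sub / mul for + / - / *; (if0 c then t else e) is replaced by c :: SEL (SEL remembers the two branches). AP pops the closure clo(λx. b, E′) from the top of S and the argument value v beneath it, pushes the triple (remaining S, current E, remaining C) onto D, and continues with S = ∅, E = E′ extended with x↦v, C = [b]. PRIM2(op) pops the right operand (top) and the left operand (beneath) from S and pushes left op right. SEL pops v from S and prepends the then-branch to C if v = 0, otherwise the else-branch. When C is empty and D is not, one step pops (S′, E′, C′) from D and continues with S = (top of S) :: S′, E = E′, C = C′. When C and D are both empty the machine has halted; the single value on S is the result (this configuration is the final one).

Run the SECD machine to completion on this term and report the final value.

Answer: 5

Machine steps:
t=0: ⟨S=∅; E=∅; C=[(let q = ((λu. ((λp. -2) 0)) 1) in ((λy. 5) q))]; D=∅⟩
t=1: ⟨S=∅; E=∅; C=[((λu. ((λp. -2) 0)) 1) :: (λq. ((λy. 5) q)) :: AP]; D=∅⟩
t=2: ⟨S=∅; E=∅; C=[1 :: (λu. ((λp. -2) 0)) :: AP :: (λq. ((λy. 5) q)) :: AP]; D=∅⟩
t=3: ⟨S=[1]; E=∅; C=[(λu. ((λp. -2) 0)) :: AP :: (λq. ((λy. 5) q)) :: AP]; D=∅⟩
t=4: ⟨S=[clo(λu. ((λp. -2) 0), ∅) :: 1]; E=∅; C=[AP :: (λq. ((λy. 5) q)) :: AP]; D=∅⟩
t=5: ⟨S=∅; E={u↦1}; C=[((λp. -2) 0)]; D=[(∅, ∅, [(λq. ((λy. 5) q)) :: AP])]⟩
t=6: ⟨S=∅; E={u↦1}; C=[0 :: (λp. -2) :: AP]; D=[(∅, ∅, [(λq. ((λy. 5) q)) :: AP])]⟩
t=7: ⟨S=[0]; E={u↦1}; C=[(λp. -2) :: AP]; D=[(∅, ∅, [(λq. ((λy. 5) q)) :: AP])]⟩
t=8: ⟨S=[clo(λp. -2, {u↦1}) :: 0]; E={u↦1}; C=[AP]; D=[(∅, ∅, [(λq. ((λy. 5) q)) :: AP])]⟩
t=9: ⟨S=∅; E={p↦0, u↦1}; C=[-2]; D=[(∅, {u↦1}, ∅) :: (∅, ∅, [(λq. ((λy. 5) q)) :: AP])]⟩
t=10: ⟨S=[-2]; E={p↦0, u↦1}; C=∅; D=[(∅, {u↦1}, ∅) :: (∅, ∅, [(λq. ((λy. 5) q)) :: AP])]⟩
t=11: ⟨S=[-2]; E={u↦1}; C=∅; D=[(∅, ∅, [(λq. ((λy. 5) q)) :: AP])]⟩
t=12: ⟨S=[-2]; E=∅; C=[(λq. ((λy. 5) q)) :: AP]; D=∅⟩
t=13: ⟨S=[clo(λq. ((λy. 5) q), ∅) :: -2]; E=∅; C=[AP]; D=∅⟩
t=14: ⟨S=∅; E={q↦-2}; C=[((λy. 5) q)]; D=[(∅, ∅, ∅)]⟩
t=15: ⟨S=∅; E={q↦-2}; C=[q :: (λy. 5) :: AP]; D=[(∅, ∅, ∅)]⟩
t=16: ⟨S=[-2]; E={q↦-2}; C=[(λy. 5) :: AP]; D=[(∅, ∅, ∅)]⟩
t=17: ⟨S=[clo(λy. 5, {q↦-2}) :: -2]; E={q↦-2}; C=[AP]; D=[(∅, ∅, ∅)]⟩
t=18: ⟨S=∅; E={y↦-2, q↦-2}; C=[5]; D=[(∅, {q↦-2}, ∅) :: (∅, ∅, ∅)]⟩
t=19: ⟨S=[5]; E={y↦-2, q↦-2}; C=∅; D=[(∅, {q↦-2}, ∅) :: (∅, ∅, ∅)]⟩
t=20: ⟨S=[5]; E={q↦-2}; C=∅; D=[(∅, ∅, ∅)]⟩
t=21: ⟨S=[5]; E=∅; C=∅; D=∅⟩
→ final value 5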